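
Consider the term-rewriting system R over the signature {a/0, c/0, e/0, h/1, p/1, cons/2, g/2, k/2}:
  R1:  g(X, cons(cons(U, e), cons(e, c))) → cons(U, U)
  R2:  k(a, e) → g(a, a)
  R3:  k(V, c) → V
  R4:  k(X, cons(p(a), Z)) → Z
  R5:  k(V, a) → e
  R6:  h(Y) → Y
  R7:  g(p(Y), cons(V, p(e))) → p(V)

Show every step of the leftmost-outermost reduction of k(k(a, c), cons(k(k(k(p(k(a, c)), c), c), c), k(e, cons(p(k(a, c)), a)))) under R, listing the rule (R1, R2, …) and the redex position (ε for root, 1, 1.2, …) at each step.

1. k(k(a, c), cons(k(k(k(p(k(a, c)), c), c), c), k(e, cons(p(k(a, c)), a))))  →  k(a, cons(k(k(k(p(k(a, c)), c), c), c), k(e, cons(p(k(a, c)), a))))   [R3 at 1]
2. k(a, cons(k(k(k(p(k(a, c)), c), c), c), k(e, cons(p(k(a, c)), a))))  →  k(a, cons(k(k(p(k(a, c)), c), c), k(e, cons(p(k(a, c)), a))))   [R3 at 2.1]
3. k(a, cons(k(k(p(k(a, c)), c), c), k(e, cons(p(k(a, c)), a))))  →  k(a, cons(k(p(k(a, c)), c), k(e, cons(p(k(a, c)), a))))   [R3 at 2.1]
4. k(a, cons(k(p(k(a, c)), c), k(e, cons(p(k(a, c)), a))))  →  k(a, cons(p(k(a, c)), k(e, cons(p(k(a, c)), a))))   [R3 at 2.1]
5. k(a, cons(p(k(a, c)), k(e, cons(p(k(a, c)), a))))  →  k(a, cons(p(a), k(e, cons(p(k(a, c)), a))))   [R3 at 2.1.1]
6. k(a, cons(p(a), k(e, cons(p(k(a, c)), a))))  →  k(e, cons(p(k(a, c)), a))   [R4 at ε]
7. k(e, cons(p(k(a, c)), a))  →  k(e, cons(p(a), a))   [R3 at 2.1.1]
8. k(e, cons(p(a), a))  →  a   [R4 at ε]

a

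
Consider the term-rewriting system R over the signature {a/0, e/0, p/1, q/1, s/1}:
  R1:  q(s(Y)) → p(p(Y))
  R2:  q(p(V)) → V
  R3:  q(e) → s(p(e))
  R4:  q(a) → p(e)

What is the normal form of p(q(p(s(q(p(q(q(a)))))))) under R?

p(s(e))

1. p(q(p(s(q(p(q(q(a))))))))  →  p(s(q(p(q(q(a))))))   [R2 at 1]
2. p(s(q(p(q(q(a))))))  →  p(s(q(q(a))))   [R2 at 1.1]
3. p(s(q(q(a))))  →  p(s(q(p(e))))   [R4 at 1.1.1]
4. p(s(q(p(e))))  →  p(s(e))   [R2 at 1.1]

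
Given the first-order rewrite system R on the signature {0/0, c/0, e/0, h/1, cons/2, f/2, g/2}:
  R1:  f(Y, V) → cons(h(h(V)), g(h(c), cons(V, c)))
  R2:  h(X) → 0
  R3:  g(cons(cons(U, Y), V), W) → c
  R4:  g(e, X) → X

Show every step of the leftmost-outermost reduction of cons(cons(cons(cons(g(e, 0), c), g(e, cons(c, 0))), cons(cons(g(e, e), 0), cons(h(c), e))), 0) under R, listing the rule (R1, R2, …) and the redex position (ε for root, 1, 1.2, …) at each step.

1. cons(cons(cons(cons(g(e, 0), c), g(e, cons(c, 0))), cons(cons(g(e, e), 0), cons(h(c), e))), 0)  →  cons(cons(cons(cons(0, c), g(e, cons(c, 0))), cons(cons(g(e, e), 0), cons(h(c), e))), 0)   [R4 at 1.1.1.1]
2. cons(cons(cons(cons(0, c), g(e, cons(c, 0))), cons(cons(g(e, e), 0), cons(h(c), e))), 0)  →  cons(cons(cons(cons(0, c), cons(c, 0)), cons(cons(g(e, e), 0), cons(h(c), e))), 0)   [R4 at 1.1.2]
3. cons(cons(cons(cons(0, c), cons(c, 0)), cons(cons(g(e, e), 0), cons(h(c), e))), 0)  →  cons(cons(cons(cons(0, c), cons(c, 0)), cons(cons(e, 0), cons(h(c), e))), 0)   [R4 at 1.2.1.1]
4. cons(cons(cons(cons(0, c), cons(c, 0)), cons(cons(e, 0), cons(h(c), e))), 0)  →  cons(cons(cons(cons(0, c), cons(c, 0)), cons(cons(e, 0), cons(0, e))), 0)   [R2 at 1.2.2.1]

cons(cons(cons(cons(0, c), cons(c, 0)), cons(cons(e, 0), cons(0, e))), 0)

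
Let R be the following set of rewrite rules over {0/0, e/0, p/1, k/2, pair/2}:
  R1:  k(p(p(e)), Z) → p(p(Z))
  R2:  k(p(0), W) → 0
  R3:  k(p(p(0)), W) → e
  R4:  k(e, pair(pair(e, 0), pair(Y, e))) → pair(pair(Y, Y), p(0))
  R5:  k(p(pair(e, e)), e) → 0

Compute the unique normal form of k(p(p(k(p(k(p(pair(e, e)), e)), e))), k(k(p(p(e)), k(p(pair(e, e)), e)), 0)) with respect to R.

1. k(p(p(k(p(k(p(pair(e, e)), e)), e))), k(k(p(p(e)), k(p(pair(e, e)), e)), 0))  →  k(p(p(k(p(0), e))), k(k(p(p(e)), k(p(pair(e, e)), e)), 0))   [R5 at 1.1.1.1.1]
2. k(p(p(k(p(0), e))), k(k(p(p(e)), k(p(pair(e, e)), e)), 0))  →  k(p(p(0)), k(k(p(p(e)), k(p(pair(e, e)), e)), 0))   [R2 at 1.1.1]
3. k(p(p(0)), k(k(p(p(e)), k(p(pair(e, e)), e)), 0))  →  e   [R3 at ε]

e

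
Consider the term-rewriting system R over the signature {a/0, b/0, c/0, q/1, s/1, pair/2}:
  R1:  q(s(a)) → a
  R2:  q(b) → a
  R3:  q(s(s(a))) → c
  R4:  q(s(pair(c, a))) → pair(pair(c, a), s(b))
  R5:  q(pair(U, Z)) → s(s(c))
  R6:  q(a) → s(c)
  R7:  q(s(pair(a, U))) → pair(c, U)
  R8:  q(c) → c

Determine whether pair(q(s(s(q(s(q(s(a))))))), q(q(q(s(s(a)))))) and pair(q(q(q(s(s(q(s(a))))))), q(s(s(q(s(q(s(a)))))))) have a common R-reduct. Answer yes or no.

yes — NF(t₁) = pair(c, c), NF(t₂) = pair(c, c)

Reduce t₁ = pair(q(s(s(q(s(q(s(a))))))), q(q(q(s(s(a)))))):
1. pair(q(s(s(q(s(q(s(a))))))), q(q(q(s(s(a))))))  →  pair(q(s(s(q(s(a))))), q(q(q(s(s(a))))))   [R1 at 1.1.1.1.1.1]
2. pair(q(s(s(q(s(a))))), q(q(q(s(s(a))))))  →  pair(q(s(s(a))), q(q(q(s(s(a))))))   [R1 at 1.1.1.1]
3. pair(q(s(s(a))), q(q(q(s(s(a))))))  →  pair(c, q(q(q(s(s(a))))))   [R3 at 1]
4. pair(c, q(q(q(s(s(a))))))  →  pair(c, q(q(c)))   [R3 at 2.1.1]
5. pair(c, q(q(c)))  →  pair(c, q(c))   [R8 at 2.1]
6. pair(c, q(c))  →  pair(c, c)   [R8 at 2]

Reduce t₂ = pair(q(q(q(s(s(q(s(a))))))), q(s(s(q(s(q(s(a)))))))):
1. pair(q(q(q(s(s(q(s(a))))))), q(s(s(q(s(q(s(a))))))))  →  pair(q(q(q(s(s(a))))), q(s(s(q(s(q(s(a))))))))   [R1 at 1.1.1.1.1.1]
2. pair(q(q(q(s(s(a))))), q(s(s(q(s(q(s(a))))))))  →  pair(q(q(c)), q(s(s(q(s(q(s(a))))))))   [R3 at 1.1.1]
3. pair(q(q(c)), q(s(s(q(s(q(s(a))))))))  →  pair(q(c), q(s(s(q(s(q(s(a))))))))   [R8 at 1.1]
4. pair(q(c), q(s(s(q(s(q(s(a))))))))  →  pair(c, q(s(s(q(s(q(s(a))))))))   [R8 at 1]
5. pair(c, q(s(s(q(s(q(s(a))))))))  →  pair(c, q(s(s(q(s(a))))))   [R1 at 2.1.1.1.1.1]
6. pair(c, q(s(s(q(s(a))))))  →  pair(c, q(s(s(a))))   [R1 at 2.1.1.1]
7. pair(c, q(s(s(a))))  →  pair(c, c)   [R3 at 2]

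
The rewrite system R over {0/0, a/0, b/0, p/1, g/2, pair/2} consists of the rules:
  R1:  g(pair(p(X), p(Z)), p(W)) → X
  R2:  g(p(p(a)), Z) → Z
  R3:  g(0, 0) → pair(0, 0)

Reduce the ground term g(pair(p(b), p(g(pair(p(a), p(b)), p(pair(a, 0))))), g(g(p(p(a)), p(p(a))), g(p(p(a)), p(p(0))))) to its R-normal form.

b

1. g(pair(p(b), p(g(pair(p(a), p(b)), p(pair(a, 0))))), g(g(p(p(a)), p(p(a))), g(p(p(a)), p(p(0)))))  →  g(pair(p(b), p(a)), g(g(p(p(a)), p(p(a))), g(p(p(a)), p(p(0)))))   [R1 at 1.2.1]
2. g(pair(p(b), p(a)), g(g(p(p(a)), p(p(a))), g(p(p(a)), p(p(0)))))  →  g(pair(p(b), p(a)), g(p(p(a)), g(p(p(a)), p(p(0)))))   [R2 at 2.1]
3. g(pair(p(b), p(a)), g(p(p(a)), g(p(p(a)), p(p(0)))))  →  g(pair(p(b), p(a)), g(p(p(a)), p(p(0))))   [R2 at 2]
4. g(pair(p(b), p(a)), g(p(p(a)), p(p(0))))  →  g(pair(p(b), p(a)), p(p(0)))   [R2 at 2]
5. g(pair(p(b), p(a)), p(p(0)))  →  b   [R1 at ε]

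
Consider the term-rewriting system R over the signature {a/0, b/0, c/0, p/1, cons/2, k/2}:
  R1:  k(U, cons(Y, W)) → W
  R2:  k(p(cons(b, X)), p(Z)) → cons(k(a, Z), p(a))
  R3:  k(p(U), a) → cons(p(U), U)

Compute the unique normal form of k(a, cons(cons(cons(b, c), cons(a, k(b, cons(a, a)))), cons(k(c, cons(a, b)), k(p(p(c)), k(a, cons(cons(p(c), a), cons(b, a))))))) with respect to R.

cons(b, a)

1. k(a, cons(cons(cons(b, c), cons(a, k(b, cons(a, a)))), cons(k(c, cons(a, b)), k(p(p(c)), k(a, cons(cons(p(c), a), cons(b, a)))))))  →  cons(k(c, cons(a, b)), k(p(p(c)), k(a, cons(cons(p(c), a), cons(b, a)))))   [R1 at ε]
2. cons(k(c, cons(a, b)), k(p(p(c)), k(a, cons(cons(p(c), a), cons(b, a)))))  →  cons(b, k(p(p(c)), k(a, cons(cons(p(c), a), cons(b, a)))))   [R1 at 1]
3. cons(b, k(p(p(c)), k(a, cons(cons(p(c), a), cons(b, a)))))  →  cons(b, k(p(p(c)), cons(b, a)))   [R1 at 2.2]
4. cons(b, k(p(p(c)), cons(b, a)))  →  cons(b, a)   [R1 at 2]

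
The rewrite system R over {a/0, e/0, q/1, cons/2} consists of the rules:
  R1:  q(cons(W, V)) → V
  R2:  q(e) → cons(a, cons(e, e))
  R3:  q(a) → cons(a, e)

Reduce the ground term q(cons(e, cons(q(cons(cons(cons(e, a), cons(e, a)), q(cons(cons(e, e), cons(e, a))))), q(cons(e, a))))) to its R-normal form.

1. q(cons(e, cons(q(cons(cons(cons(e, a), cons(e, a)), q(cons(cons(e, e), cons(e, a))))), q(cons(e, a)))))  →  cons(q(cons(cons(cons(e, a), cons(e, a)), q(cons(cons(e, e), cons(e, a))))), q(cons(e, a)))   [R1 at ε]
2. cons(q(cons(cons(cons(e, a), cons(e, a)), q(cons(cons(e, e), cons(e, a))))), q(cons(e, a)))  →  cons(q(cons(cons(e, e), cons(e, a))), q(cons(e, a)))   [R1 at 1]
3. cons(q(cons(cons(e, e), cons(e, a))), q(cons(e, a)))  →  cons(cons(e, a), q(cons(e, a)))   [R1 at 1]
4. cons(cons(e, a), q(cons(e, a)))  →  cons(cons(e, a), a)   [R1 at 2]

cons(cons(e, a), a)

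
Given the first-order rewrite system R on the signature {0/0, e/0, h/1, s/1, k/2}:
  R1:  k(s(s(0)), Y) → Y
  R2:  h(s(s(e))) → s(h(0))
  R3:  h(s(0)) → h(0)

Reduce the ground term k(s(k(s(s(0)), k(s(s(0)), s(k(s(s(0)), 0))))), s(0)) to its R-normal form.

1. k(s(k(s(s(0)), k(s(s(0)), s(k(s(s(0)), 0))))), s(0))  →  k(s(k(s(s(0)), s(k(s(s(0)), 0)))), s(0))   [R1 at 1.1]
2. k(s(k(s(s(0)), s(k(s(s(0)), 0)))), s(0))  →  k(s(s(k(s(s(0)), 0))), s(0))   [R1 at 1.1]
3. k(s(s(k(s(s(0)), 0))), s(0))  →  k(s(s(0)), s(0))   [R1 at 1.1.1]
4. k(s(s(0)), s(0))  →  s(0)   [R1 at ε]

s(0)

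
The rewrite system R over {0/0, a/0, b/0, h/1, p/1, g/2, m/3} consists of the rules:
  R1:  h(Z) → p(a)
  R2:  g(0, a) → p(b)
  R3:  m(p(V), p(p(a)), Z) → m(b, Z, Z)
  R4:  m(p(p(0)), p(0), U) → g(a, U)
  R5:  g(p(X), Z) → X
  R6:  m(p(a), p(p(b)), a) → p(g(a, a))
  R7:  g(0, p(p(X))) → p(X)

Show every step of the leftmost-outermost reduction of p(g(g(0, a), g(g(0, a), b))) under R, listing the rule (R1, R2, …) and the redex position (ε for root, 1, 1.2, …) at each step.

p(b)

1. p(g(g(0, a), g(g(0, a), b)))  →  p(g(p(b), g(g(0, a), b)))   [R2 at 1.1]
2. p(g(p(b), g(g(0, a), b)))  →  p(b)   [R5 at 1]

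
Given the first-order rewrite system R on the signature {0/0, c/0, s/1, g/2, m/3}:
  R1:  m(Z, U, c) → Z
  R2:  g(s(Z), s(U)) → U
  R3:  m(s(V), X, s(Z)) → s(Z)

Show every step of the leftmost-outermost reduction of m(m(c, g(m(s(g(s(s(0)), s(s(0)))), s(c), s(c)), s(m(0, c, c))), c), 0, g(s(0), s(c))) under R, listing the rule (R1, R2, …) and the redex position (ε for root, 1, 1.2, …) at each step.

c

1. m(m(c, g(m(s(g(s(s(0)), s(s(0)))), s(c), s(c)), s(m(0, c, c))), c), 0, g(s(0), s(c)))  →  m(c, 0, g(s(0), s(c)))   [R1 at 1]
2. m(c, 0, g(s(0), s(c)))  →  m(c, 0, c)   [R2 at 3]
3. m(c, 0, c)  →  c   [R1 at ε]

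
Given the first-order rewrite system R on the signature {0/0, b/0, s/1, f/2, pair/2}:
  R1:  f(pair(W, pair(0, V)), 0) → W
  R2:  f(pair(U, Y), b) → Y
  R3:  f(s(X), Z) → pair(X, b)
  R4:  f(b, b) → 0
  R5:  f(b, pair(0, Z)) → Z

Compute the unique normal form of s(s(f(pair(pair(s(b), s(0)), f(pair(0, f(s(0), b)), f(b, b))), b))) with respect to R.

1. s(s(f(pair(pair(s(b), s(0)), f(pair(0, f(s(0), b)), f(b, b))), b)))  →  s(s(f(pair(0, f(s(0), b)), f(b, b))))   [R2 at 1.1]
2. s(s(f(pair(0, f(s(0), b)), f(b, b))))  →  s(s(f(pair(0, pair(0, b)), f(b, b))))   [R3 at 1.1.1.2]
3. s(s(f(pair(0, pair(0, b)), f(b, b))))  →  s(s(f(pair(0, pair(0, b)), 0)))   [R4 at 1.1.2]
4. s(s(f(pair(0, pair(0, b)), 0)))  →  s(s(0))   [R1 at 1.1]

s(s(0))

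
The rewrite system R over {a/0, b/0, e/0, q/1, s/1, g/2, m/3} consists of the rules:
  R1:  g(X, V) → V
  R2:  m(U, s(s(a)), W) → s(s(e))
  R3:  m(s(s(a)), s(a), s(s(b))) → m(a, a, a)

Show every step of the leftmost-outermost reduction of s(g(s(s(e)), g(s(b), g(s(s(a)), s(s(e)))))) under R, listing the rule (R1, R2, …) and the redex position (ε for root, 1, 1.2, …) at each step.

1. s(g(s(s(e)), g(s(b), g(s(s(a)), s(s(e))))))  →  s(g(s(b), g(s(s(a)), s(s(e)))))   [R1 at 1]
2. s(g(s(b), g(s(s(a)), s(s(e)))))  →  s(g(s(s(a)), s(s(e))))   [R1 at 1]
3. s(g(s(s(a)), s(s(e))))  →  s(s(s(e)))   [R1 at 1]

s(s(s(e)))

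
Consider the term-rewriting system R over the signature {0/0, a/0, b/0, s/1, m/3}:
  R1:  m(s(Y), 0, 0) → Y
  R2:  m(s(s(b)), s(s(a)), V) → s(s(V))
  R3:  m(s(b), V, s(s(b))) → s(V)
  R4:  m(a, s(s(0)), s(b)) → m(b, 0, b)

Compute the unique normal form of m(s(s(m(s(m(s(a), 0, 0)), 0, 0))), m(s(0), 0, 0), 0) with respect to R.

1. m(s(s(m(s(m(s(a), 0, 0)), 0, 0))), m(s(0), 0, 0), 0)  →  m(s(s(m(s(a), 0, 0))), m(s(0), 0, 0), 0)   [R1 at 1.1.1]
2. m(s(s(m(s(a), 0, 0))), m(s(0), 0, 0), 0)  →  m(s(s(a)), m(s(0), 0, 0), 0)   [R1 at 1.1.1]
3. m(s(s(a)), m(s(0), 0, 0), 0)  →  m(s(s(a)), 0, 0)   [R1 at 2]
4. m(s(s(a)), 0, 0)  →  s(a)   [R1 at ε]

s(a)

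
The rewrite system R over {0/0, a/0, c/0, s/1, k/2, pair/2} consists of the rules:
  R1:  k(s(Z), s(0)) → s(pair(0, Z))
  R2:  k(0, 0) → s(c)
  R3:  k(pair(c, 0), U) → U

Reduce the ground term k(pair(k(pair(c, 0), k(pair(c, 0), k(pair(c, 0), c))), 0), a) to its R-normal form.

a

1. k(pair(k(pair(c, 0), k(pair(c, 0), k(pair(c, 0), c))), 0), a)  →  k(pair(k(pair(c, 0), k(pair(c, 0), c)), 0), a)   [R3 at 1.1]
2. k(pair(k(pair(c, 0), k(pair(c, 0), c)), 0), a)  →  k(pair(k(pair(c, 0), c), 0), a)   [R3 at 1.1]
3. k(pair(k(pair(c, 0), c), 0), a)  →  k(pair(c, 0), a)   [R3 at 1.1]
4. k(pair(c, 0), a)  →  a   [R3 at ε]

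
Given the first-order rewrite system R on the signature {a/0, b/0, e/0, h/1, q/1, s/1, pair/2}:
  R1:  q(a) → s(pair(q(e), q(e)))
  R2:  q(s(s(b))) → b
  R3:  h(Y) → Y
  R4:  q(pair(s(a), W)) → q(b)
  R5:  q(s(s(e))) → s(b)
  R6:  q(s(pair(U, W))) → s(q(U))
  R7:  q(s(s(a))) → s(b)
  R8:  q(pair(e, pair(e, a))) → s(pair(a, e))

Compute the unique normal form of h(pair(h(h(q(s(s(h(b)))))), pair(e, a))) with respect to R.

1. h(pair(h(h(q(s(s(h(b)))))), pair(e, a)))  →  pair(h(h(q(s(s(h(b)))))), pair(e, a))   [R3 at ε]
2. pair(h(h(q(s(s(h(b)))))), pair(e, a))  →  pair(h(q(s(s(h(b))))), pair(e, a))   [R3 at 1]
3. pair(h(q(s(s(h(b))))), pair(e, a))  →  pair(q(s(s(h(b)))), pair(e, a))   [R3 at 1]
4. pair(q(s(s(h(b)))), pair(e, a))  →  pair(q(s(s(b))), pair(e, a))   [R3 at 1.1.1.1]
5. pair(q(s(s(b))), pair(e, a))  →  pair(b, pair(e, a))   [R2 at 1]

pair(b, pair(e, a))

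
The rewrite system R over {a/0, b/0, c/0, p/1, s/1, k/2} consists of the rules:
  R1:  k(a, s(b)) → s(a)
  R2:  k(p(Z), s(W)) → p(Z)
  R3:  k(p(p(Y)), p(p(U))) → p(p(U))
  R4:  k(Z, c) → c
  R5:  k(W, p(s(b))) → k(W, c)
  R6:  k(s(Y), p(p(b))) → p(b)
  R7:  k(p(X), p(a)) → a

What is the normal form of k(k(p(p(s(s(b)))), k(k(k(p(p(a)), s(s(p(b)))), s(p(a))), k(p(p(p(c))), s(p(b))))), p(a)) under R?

1. k(k(p(p(s(s(b)))), k(k(k(p(p(a)), s(s(p(b)))), s(p(a))), k(p(p(p(c))), s(p(b))))), p(a))  →  k(k(p(p(s(s(b)))), k(k(p(p(a)), s(p(a))), k(p(p(p(c))), s(p(b))))), p(a))   [R2 at 1.2.1.1]
2. k(k(p(p(s(s(b)))), k(k(p(p(a)), s(p(a))), k(p(p(p(c))), s(p(b))))), p(a))  →  k(k(p(p(s(s(b)))), k(p(p(a)), k(p(p(p(c))), s(p(b))))), p(a))   [R2 at 1.2.1]
3. k(k(p(p(s(s(b)))), k(p(p(a)), k(p(p(p(c))), s(p(b))))), p(a))  →  k(k(p(p(s(s(b)))), k(p(p(a)), p(p(p(c))))), p(a))   [R2 at 1.2.2]
4. k(k(p(p(s(s(b)))), k(p(p(a)), p(p(p(c))))), p(a))  →  k(k(p(p(s(s(b)))), p(p(p(c)))), p(a))   [R3 at 1.2]
5. k(k(p(p(s(s(b)))), p(p(p(c)))), p(a))  →  k(p(p(p(c))), p(a))   [R3 at 1]
6. k(p(p(p(c))), p(a))  →  a   [R7 at ε]

a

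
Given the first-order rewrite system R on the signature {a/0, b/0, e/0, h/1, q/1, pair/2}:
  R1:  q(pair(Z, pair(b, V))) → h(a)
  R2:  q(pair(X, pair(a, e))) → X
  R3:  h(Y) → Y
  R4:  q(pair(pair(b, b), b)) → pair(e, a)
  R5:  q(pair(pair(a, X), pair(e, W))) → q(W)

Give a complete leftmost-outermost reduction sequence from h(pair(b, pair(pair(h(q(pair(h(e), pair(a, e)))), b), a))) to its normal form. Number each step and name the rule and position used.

pair(b, pair(pair(e, b), a))

1. h(pair(b, pair(pair(h(q(pair(h(e), pair(a, e)))), b), a)))  →  pair(b, pair(pair(h(q(pair(h(e), pair(a, e)))), b), a))   [R3 at ε]
2. pair(b, pair(pair(h(q(pair(h(e), pair(a, e)))), b), a))  →  pair(b, pair(pair(q(pair(h(e), pair(a, e))), b), a))   [R3 at 2.1.1]
3. pair(b, pair(pair(q(pair(h(e), pair(a, e))), b), a))  →  pair(b, pair(pair(h(e), b), a))   [R2 at 2.1.1]
4. pair(b, pair(pair(h(e), b), a))  →  pair(b, pair(pair(e, b), a))   [R3 at 2.1.1]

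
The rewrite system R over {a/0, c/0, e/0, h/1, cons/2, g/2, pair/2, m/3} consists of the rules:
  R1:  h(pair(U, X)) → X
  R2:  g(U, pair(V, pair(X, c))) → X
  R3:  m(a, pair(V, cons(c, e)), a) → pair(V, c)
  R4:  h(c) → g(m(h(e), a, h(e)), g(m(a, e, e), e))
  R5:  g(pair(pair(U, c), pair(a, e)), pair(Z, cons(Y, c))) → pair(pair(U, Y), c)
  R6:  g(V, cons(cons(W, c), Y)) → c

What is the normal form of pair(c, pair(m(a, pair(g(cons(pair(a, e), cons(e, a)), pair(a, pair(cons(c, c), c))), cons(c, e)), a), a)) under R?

1. pair(c, pair(m(a, pair(g(cons(pair(a, e), cons(e, a)), pair(a, pair(cons(c, c), c))), cons(c, e)), a), a))  →  pair(c, pair(pair(g(cons(pair(a, e), cons(e, a)), pair(a, pair(cons(c, c), c))), c), a))   [R3 at 2.1]
2. pair(c, pair(pair(g(cons(pair(a, e), cons(e, a)), pair(a, pair(cons(c, c), c))), c), a))  →  pair(c, pair(pair(cons(c, c), c), a))   [R2 at 2.1.1]

pair(c, pair(pair(cons(c, c), c), a))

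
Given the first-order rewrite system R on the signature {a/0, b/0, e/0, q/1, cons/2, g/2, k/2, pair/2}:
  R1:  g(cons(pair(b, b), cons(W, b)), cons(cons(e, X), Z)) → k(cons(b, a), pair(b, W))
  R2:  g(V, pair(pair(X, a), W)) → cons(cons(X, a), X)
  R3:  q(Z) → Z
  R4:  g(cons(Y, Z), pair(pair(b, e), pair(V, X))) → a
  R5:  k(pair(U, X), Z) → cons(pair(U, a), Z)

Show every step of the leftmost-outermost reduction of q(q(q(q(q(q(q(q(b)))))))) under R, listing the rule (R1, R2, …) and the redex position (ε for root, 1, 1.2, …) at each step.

b

1. q(q(q(q(q(q(q(q(b))))))))  →  q(q(q(q(q(q(q(b)))))))   [R3 at ε]
2. q(q(q(q(q(q(q(b)))))))  →  q(q(q(q(q(q(b))))))   [R3 at ε]
3. q(q(q(q(q(q(b))))))  →  q(q(q(q(q(b)))))   [R3 at ε]
4. q(q(q(q(q(b)))))  →  q(q(q(q(b))))   [R3 at ε]
5. q(q(q(q(b))))  →  q(q(q(b)))   [R3 at ε]
6. q(q(q(b)))  →  q(q(b))   [R3 at ε]
7. q(q(b))  →  q(b)   [R3 at ε]
8. q(b)  →  b   [R3 at ε]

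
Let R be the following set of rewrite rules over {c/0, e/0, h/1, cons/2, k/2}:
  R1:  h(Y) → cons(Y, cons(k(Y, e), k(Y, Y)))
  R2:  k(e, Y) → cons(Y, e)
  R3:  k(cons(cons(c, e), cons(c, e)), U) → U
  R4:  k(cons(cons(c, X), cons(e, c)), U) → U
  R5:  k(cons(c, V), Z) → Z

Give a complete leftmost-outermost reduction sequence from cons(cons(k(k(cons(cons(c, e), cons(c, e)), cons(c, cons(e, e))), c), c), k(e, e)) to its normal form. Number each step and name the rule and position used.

1. cons(cons(k(k(cons(cons(c, e), cons(c, e)), cons(c, cons(e, e))), c), c), k(e, e))  →  cons(cons(k(cons(c, cons(e, e)), c), c), k(e, e))   [R3 at 1.1.1]
2. cons(cons(k(cons(c, cons(e, e)), c), c), k(e, e))  →  cons(cons(c, c), k(e, e))   [R5 at 1.1]
3. cons(cons(c, c), k(e, e))  →  cons(cons(c, c), cons(e, e))   [R2 at 2]

cons(cons(c, c), cons(e, e))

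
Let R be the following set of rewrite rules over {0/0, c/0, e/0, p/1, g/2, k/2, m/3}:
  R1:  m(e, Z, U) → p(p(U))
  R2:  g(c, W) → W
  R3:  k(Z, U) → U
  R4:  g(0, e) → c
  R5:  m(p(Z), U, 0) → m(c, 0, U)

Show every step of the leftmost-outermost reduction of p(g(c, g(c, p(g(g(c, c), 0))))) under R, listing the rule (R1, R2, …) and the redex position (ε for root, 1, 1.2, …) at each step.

1. p(g(c, g(c, p(g(g(c, c), 0)))))  →  p(g(c, p(g(g(c, c), 0))))   [R2 at 1]
2. p(g(c, p(g(g(c, c), 0))))  →  p(p(g(g(c, c), 0)))   [R2 at 1]
3. p(p(g(g(c, c), 0)))  →  p(p(g(c, 0)))   [R2 at 1.1.1]
4. p(p(g(c, 0)))  →  p(p(0))   [R2 at 1.1]

p(p(0))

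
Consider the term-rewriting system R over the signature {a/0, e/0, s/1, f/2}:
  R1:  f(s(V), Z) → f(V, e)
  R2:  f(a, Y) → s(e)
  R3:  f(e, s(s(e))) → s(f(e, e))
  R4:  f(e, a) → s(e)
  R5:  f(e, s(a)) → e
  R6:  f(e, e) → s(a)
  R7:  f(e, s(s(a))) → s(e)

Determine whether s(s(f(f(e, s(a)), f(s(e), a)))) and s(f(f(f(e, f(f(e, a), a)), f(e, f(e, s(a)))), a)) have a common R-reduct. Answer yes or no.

yes — NF(t₁) = s(s(e)), NF(t₂) = s(s(e))

Reduce t₁ = s(s(f(f(e, s(a)), f(s(e), a)))):
1. s(s(f(f(e, s(a)), f(s(e), a))))  →  s(s(f(e, f(s(e), a))))   [R5 at 1.1.1]
2. s(s(f(e, f(s(e), a))))  →  s(s(f(e, f(e, e))))   [R1 at 1.1.2]
3. s(s(f(e, f(e, e))))  →  s(s(f(e, s(a))))   [R6 at 1.1.2]
4. s(s(f(e, s(a))))  →  s(s(e))   [R5 at 1.1]

Reduce t₂ = s(f(f(f(e, f(f(e, a), a)), f(e, f(e, s(a)))), a)):
1. s(f(f(f(e, f(f(e, a), a)), f(e, f(e, s(a)))), a))  →  s(f(f(f(e, f(s(e), a)), f(e, f(e, s(a)))), a))   [R4 at 1.1.1.2.1]
2. s(f(f(f(e, f(s(e), a)), f(e, f(e, s(a)))), a))  →  s(f(f(f(e, f(e, e)), f(e, f(e, s(a)))), a))   [R1 at 1.1.1.2]
3. s(f(f(f(e, f(e, e)), f(e, f(e, s(a)))), a))  →  s(f(f(f(e, s(a)), f(e, f(e, s(a)))), a))   [R6 at 1.1.1.2]
4. s(f(f(f(e, s(a)), f(e, f(e, s(a)))), a))  →  s(f(f(e, f(e, f(e, s(a)))), a))   [R5 at 1.1.1]
5. s(f(f(e, f(e, f(e, s(a)))), a))  →  s(f(f(e, f(e, e)), a))   [R5 at 1.1.2.2]
6. s(f(f(e, f(e, e)), a))  →  s(f(f(e, s(a)), a))   [R6 at 1.1.2]
7. s(f(f(e, s(a)), a))  →  s(f(e, a))   [R5 at 1.1]
8. s(f(e, a))  →  s(s(e))   [R4 at 1]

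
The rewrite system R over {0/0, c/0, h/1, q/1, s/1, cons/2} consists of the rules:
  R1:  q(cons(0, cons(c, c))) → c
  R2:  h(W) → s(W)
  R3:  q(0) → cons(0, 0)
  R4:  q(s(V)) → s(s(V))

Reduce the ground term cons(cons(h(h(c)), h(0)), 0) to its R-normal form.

1. cons(cons(h(h(c)), h(0)), 0)  →  cons(cons(s(h(c)), h(0)), 0)   [R2 at 1.1]
2. cons(cons(s(h(c)), h(0)), 0)  →  cons(cons(s(s(c)), h(0)), 0)   [R2 at 1.1.1]
3. cons(cons(s(s(c)), h(0)), 0)  →  cons(cons(s(s(c)), s(0)), 0)   [R2 at 1.2]

cons(cons(s(s(c)), s(0)), 0)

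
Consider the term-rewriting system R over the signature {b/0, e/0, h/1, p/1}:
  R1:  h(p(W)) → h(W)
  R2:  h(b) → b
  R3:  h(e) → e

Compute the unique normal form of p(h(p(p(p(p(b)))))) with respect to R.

1. p(h(p(p(p(p(b))))))  →  p(h(p(p(p(b)))))   [R1 at 1]
2. p(h(p(p(p(b)))))  →  p(h(p(p(b))))   [R1 at 1]
3. p(h(p(p(b))))  →  p(h(p(b)))   [R1 at 1]
4. p(h(p(b)))  →  p(h(b))   [R1 at 1]
5. p(h(b))  →  p(b)   [R2 at 1]

p(b)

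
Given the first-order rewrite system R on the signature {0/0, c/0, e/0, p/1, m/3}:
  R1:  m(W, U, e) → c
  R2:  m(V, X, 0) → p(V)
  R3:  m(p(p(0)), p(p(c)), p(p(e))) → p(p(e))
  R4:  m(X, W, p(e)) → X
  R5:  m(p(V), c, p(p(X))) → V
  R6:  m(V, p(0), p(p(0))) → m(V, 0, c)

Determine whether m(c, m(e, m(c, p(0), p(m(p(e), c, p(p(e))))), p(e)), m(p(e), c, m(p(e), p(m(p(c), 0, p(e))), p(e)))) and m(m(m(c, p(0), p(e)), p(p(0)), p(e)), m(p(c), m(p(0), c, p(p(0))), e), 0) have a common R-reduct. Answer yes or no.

Reduce t₁ = m(c, m(e, m(c, p(0), p(m(p(e), c, p(p(e))))), p(e)), m(p(e), c, m(p(e), p(m(p(c), 0, p(e))), p(e)))):
1. m(c, m(e, m(c, p(0), p(m(p(e), c, p(p(e))))), p(e)), m(p(e), c, m(p(e), p(m(p(c), 0, p(e))), p(e))))  →  m(c, e, m(p(e), c, m(p(e), p(m(p(c), 0, p(e))), p(e))))   [R4 at 2]
2. m(c, e, m(p(e), c, m(p(e), p(m(p(c), 0, p(e))), p(e))))  →  m(c, e, m(p(e), c, p(e)))   [R4 at 3.3]
3. m(c, e, m(p(e), c, p(e)))  →  m(c, e, p(e))   [R4 at 3]
4. m(c, e, p(e))  →  c   [R4 at ε]

Reduce t₂ = m(m(m(c, p(0), p(e)), p(p(0)), p(e)), m(p(c), m(p(0), c, p(p(0))), e), 0):
1. m(m(m(c, p(0), p(e)), p(p(0)), p(e)), m(p(c), m(p(0), c, p(p(0))), e), 0)  →  p(m(m(c, p(0), p(e)), p(p(0)), p(e)))   [R2 at ε]
2. p(m(m(c, p(0), p(e)), p(p(0)), p(e)))  →  p(m(c, p(0), p(e)))   [R4 at 1]
3. p(m(c, p(0), p(e)))  →  p(c)   [R4 at 1]

no — NF(t₁) = c, NF(t₂) = p(c)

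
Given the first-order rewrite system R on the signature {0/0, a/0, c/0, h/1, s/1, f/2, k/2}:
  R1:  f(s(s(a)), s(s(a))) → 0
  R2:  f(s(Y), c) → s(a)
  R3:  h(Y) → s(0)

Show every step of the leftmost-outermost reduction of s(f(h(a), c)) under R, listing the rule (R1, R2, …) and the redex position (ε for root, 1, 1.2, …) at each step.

1. s(f(h(a), c))  →  s(f(s(0), c))   [R3 at 1.1]
2. s(f(s(0), c))  →  s(s(a))   [R2 at 1]

s(s(a))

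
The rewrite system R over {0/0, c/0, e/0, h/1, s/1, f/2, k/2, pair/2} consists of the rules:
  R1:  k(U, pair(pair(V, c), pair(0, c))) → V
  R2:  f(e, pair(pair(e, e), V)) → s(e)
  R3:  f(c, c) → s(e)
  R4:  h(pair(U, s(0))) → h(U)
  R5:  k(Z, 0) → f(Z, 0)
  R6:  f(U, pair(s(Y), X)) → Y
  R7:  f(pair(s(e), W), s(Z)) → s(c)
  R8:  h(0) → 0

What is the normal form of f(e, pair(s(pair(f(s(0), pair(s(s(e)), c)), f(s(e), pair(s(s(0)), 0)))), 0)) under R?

pair(s(e), s(0))

1. f(e, pair(s(pair(f(s(0), pair(s(s(e)), c)), f(s(e), pair(s(s(0)), 0)))), 0))  →  pair(f(s(0), pair(s(s(e)), c)), f(s(e), pair(s(s(0)), 0)))   [R6 at ε]
2. pair(f(s(0), pair(s(s(e)), c)), f(s(e), pair(s(s(0)), 0)))  →  pair(s(e), f(s(e), pair(s(s(0)), 0)))   [R6 at 1]
3. pair(s(e), f(s(e), pair(s(s(0)), 0)))  →  pair(s(e), s(0))   [R6 at 2]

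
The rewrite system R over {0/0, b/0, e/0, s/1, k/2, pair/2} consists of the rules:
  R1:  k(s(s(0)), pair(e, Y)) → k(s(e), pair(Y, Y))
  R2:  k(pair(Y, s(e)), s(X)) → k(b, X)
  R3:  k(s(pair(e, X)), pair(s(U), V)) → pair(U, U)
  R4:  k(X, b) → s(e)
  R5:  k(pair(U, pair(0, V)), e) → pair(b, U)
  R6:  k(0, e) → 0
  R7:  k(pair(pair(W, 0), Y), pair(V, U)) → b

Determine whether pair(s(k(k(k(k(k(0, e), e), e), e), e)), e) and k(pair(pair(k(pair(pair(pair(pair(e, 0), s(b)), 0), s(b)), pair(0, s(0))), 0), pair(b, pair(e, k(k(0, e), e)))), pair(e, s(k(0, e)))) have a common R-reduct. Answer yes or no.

Reduce t₁ = pair(s(k(k(k(k(k(0, e), e), e), e), e)), e):
1. pair(s(k(k(k(k(k(0, e), e), e), e), e)), e)  →  pair(s(k(k(k(k(0, e), e), e), e)), e)   [R6 at 1.1.1.1.1.1]
2. pair(s(k(k(k(k(0, e), e), e), e)), e)  →  pair(s(k(k(k(0, e), e), e)), e)   [R6 at 1.1.1.1.1]
3. pair(s(k(k(k(0, e), e), e)), e)  →  pair(s(k(k(0, e), e)), e)   [R6 at 1.1.1.1]
4. pair(s(k(k(0, e), e)), e)  →  pair(s(k(0, e)), e)   [R6 at 1.1.1]
5. pair(s(k(0, e)), e)  →  pair(s(0), e)   [R6 at 1.1]

Reduce t₂ = k(pair(pair(k(pair(pair(pair(pair(e, 0), s(b)), 0), s(b)), pair(0, s(0))), 0), pair(b, pair(e, k(k(0, e), e)))), pair(e, s(k(0, e)))):
1. k(pair(pair(k(pair(pair(pair(pair(e, 0), s(b)), 0), s(b)), pair(0, s(0))), 0), pair(b, pair(e, k(k(0, e), e)))), pair(e, s(k(0, e))))  →  b   [R7 at ε]

no — NF(t₁) = pair(s(0), e), NF(t₂) = b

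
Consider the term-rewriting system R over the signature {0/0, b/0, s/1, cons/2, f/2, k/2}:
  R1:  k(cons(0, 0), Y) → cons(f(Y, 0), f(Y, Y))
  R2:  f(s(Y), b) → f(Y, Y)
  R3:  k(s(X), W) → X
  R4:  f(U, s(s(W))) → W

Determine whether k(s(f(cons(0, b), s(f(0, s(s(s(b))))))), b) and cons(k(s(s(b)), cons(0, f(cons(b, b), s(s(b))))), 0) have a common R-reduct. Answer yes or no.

no — NF(t₁) = b, NF(t₂) = cons(s(b), 0)

Reduce t₁ = k(s(f(cons(0, b), s(f(0, s(s(s(b))))))), b):
1. k(s(f(cons(0, b), s(f(0, s(s(s(b))))))), b)  →  f(cons(0, b), s(f(0, s(s(s(b))))))   [R3 at ε]
2. f(cons(0, b), s(f(0, s(s(s(b))))))  →  f(cons(0, b), s(s(b)))   [R4 at 2.1]
3. f(cons(0, b), s(s(b)))  →  b   [R4 at ε]

Reduce t₂ = cons(k(s(s(b)), cons(0, f(cons(b, b), s(s(b))))), 0):
1. cons(k(s(s(b)), cons(0, f(cons(b, b), s(s(b))))), 0)  →  cons(s(b), 0)   [R3 at 1]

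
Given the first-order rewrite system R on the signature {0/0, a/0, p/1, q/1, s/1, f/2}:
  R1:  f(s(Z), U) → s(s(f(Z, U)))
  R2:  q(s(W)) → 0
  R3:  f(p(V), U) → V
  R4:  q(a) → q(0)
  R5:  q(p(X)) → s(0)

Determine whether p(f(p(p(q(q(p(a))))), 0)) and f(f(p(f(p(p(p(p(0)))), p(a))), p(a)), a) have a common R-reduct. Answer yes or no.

Reduce t₁ = p(f(p(p(q(q(p(a))))), 0)):
1. p(f(p(p(q(q(p(a))))), 0))  →  p(p(q(q(p(a)))))   [R3 at 1]
2. p(p(q(q(p(a)))))  →  p(p(q(s(0))))   [R5 at 1.1.1]
3. p(p(q(s(0))))  →  p(p(0))   [R2 at 1.1]

Reduce t₂ = f(f(p(f(p(p(p(p(0)))), p(a))), p(a)), a):
1. f(f(p(f(p(p(p(p(0)))), p(a))), p(a)), a)  →  f(f(p(p(p(p(0)))), p(a)), a)   [R3 at 1]
2. f(f(p(p(p(p(0)))), p(a)), a)  →  f(p(p(p(0))), a)   [R3 at 1]
3. f(p(p(p(0))), a)  →  p(p(0))   [R3 at ε]

yes — NF(t₁) = p(p(0)), NF(t₂) = p(p(0))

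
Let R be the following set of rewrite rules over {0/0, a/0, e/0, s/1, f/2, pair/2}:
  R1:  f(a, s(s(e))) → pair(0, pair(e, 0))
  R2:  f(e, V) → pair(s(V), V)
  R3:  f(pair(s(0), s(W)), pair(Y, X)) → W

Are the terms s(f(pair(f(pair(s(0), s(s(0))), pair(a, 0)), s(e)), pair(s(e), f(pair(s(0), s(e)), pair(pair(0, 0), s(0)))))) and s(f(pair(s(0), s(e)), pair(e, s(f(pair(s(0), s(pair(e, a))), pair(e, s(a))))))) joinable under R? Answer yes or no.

Reduce t₁ = s(f(pair(f(pair(s(0), s(s(0))), pair(a, 0)), s(e)), pair(s(e), f(pair(s(0), s(e)), pair(pair(0, 0), s(0)))))):
1. s(f(pair(f(pair(s(0), s(s(0))), pair(a, 0)), s(e)), pair(s(e), f(pair(s(0), s(e)), pair(pair(0, 0), s(0))))))  →  s(f(pair(s(0), s(e)), pair(s(e), f(pair(s(0), s(e)), pair(pair(0, 0), s(0))))))   [R3 at 1.1.1]
2. s(f(pair(s(0), s(e)), pair(s(e), f(pair(s(0), s(e)), pair(pair(0, 0), s(0))))))  →  s(e)   [R3 at 1]

Reduce t₂ = s(f(pair(s(0), s(e)), pair(e, s(f(pair(s(0), s(pair(e, a))), pair(e, s(a))))))):
1. s(f(pair(s(0), s(e)), pair(e, s(f(pair(s(0), s(pair(e, a))), pair(e, s(a)))))))  →  s(e)   [R3 at 1]

yes — NF(t₁) = s(e), NF(t₂) = s(e)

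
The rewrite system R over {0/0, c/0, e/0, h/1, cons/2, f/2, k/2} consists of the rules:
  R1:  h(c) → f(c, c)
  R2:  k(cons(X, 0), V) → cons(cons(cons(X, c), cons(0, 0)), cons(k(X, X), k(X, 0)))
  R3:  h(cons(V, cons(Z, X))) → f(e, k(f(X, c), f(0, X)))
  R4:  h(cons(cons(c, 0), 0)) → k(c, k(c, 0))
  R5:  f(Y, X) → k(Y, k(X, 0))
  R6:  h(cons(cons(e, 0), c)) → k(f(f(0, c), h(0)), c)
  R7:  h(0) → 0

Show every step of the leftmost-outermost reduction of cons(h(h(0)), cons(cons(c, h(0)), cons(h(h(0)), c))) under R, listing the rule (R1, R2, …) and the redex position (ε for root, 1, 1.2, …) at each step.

cons(0, cons(cons(c, 0), cons(0, c)))

1. cons(h(h(0)), cons(cons(c, h(0)), cons(h(h(0)), c)))  →  cons(h(0), cons(cons(c, h(0)), cons(h(h(0)), c)))   [R7 at 1.1]
2. cons(h(0), cons(cons(c, h(0)), cons(h(h(0)), c)))  →  cons(0, cons(cons(c, h(0)), cons(h(h(0)), c)))   [R7 at 1]
3. cons(0, cons(cons(c, h(0)), cons(h(h(0)), c)))  →  cons(0, cons(cons(c, 0), cons(h(h(0)), c)))   [R7 at 2.1.2]
4. cons(0, cons(cons(c, 0), cons(h(h(0)), c)))  →  cons(0, cons(cons(c, 0), cons(h(0), c)))   [R7 at 2.2.1.1]
5. cons(0, cons(cons(c, 0), cons(h(0), c)))  →  cons(0, cons(cons(c, 0), cons(0, c)))   [R7 at 2.2.1]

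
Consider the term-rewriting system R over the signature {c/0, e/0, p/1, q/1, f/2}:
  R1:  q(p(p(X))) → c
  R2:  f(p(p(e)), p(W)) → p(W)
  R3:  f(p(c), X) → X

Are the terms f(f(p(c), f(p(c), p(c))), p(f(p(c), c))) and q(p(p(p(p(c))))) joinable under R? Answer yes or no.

no — NF(t₁) = p(c), NF(t₂) = c

Reduce t₁ = f(f(p(c), f(p(c), p(c))), p(f(p(c), c))):
1. f(f(p(c), f(p(c), p(c))), p(f(p(c), c)))  →  f(f(p(c), p(c)), p(f(p(c), c)))   [R3 at 1]
2. f(f(p(c), p(c)), p(f(p(c), c)))  →  f(p(c), p(f(p(c), c)))   [R3 at 1]
3. f(p(c), p(f(p(c), c)))  →  p(f(p(c), c))   [R3 at ε]
4. p(f(p(c), c))  →  p(c)   [R3 at 1]

Reduce t₂ = q(p(p(p(p(c))))):
1. q(p(p(p(p(c)))))  →  c   [R1 at ε]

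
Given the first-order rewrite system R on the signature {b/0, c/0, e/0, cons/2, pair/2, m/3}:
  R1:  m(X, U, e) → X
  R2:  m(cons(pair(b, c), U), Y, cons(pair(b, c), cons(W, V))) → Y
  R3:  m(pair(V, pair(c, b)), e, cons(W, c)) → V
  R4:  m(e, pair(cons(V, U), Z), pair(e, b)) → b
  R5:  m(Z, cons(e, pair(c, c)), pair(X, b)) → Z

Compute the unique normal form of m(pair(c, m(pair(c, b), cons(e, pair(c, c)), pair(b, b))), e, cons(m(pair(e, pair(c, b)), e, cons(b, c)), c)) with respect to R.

c

1. m(pair(c, m(pair(c, b), cons(e, pair(c, c)), pair(b, b))), e, cons(m(pair(e, pair(c, b)), e, cons(b, c)), c))  →  m(pair(c, pair(c, b)), e, cons(m(pair(e, pair(c, b)), e, cons(b, c)), c))   [R5 at 1.2]
2. m(pair(c, pair(c, b)), e, cons(m(pair(e, pair(c, b)), e, cons(b, c)), c))  →  c   [R3 at ε]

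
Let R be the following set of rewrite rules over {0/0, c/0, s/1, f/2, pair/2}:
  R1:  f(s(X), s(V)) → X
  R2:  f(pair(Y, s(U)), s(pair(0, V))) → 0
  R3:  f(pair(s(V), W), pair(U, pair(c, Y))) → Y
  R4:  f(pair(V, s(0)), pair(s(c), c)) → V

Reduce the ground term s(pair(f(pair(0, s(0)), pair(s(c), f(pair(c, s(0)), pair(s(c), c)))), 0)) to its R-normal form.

1. s(pair(f(pair(0, s(0)), pair(s(c), f(pair(c, s(0)), pair(s(c), c)))), 0))  →  s(pair(f(pair(0, s(0)), pair(s(c), c)), 0))   [R4 at 1.1.2.2]
2. s(pair(f(pair(0, s(0)), pair(s(c), c)), 0))  →  s(pair(0, 0))   [R4 at 1.1]

s(pair(0, 0))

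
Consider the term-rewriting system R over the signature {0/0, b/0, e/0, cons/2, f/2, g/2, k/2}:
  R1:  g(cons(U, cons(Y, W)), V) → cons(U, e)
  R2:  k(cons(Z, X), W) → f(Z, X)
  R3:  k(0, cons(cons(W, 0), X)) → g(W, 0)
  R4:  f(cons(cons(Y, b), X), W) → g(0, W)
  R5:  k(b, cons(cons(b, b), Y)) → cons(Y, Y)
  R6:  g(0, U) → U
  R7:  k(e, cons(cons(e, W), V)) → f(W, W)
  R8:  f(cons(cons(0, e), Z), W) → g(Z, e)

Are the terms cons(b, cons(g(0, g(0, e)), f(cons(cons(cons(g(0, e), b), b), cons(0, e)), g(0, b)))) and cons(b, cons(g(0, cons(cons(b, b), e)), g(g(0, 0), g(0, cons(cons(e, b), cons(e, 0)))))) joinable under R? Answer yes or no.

no — NF(t₁) = cons(b, cons(e, b)), NF(t₂) = cons(b, cons(cons(cons(b, b), e), cons(cons(e, b), cons(e, 0))))

Reduce t₁ = cons(b, cons(g(0, g(0, e)), f(cons(cons(cons(g(0, e), b), b), cons(0, e)), g(0, b)))):
1. cons(b, cons(g(0, g(0, e)), f(cons(cons(cons(g(0, e), b), b), cons(0, e)), g(0, b))))  →  cons(b, cons(g(0, e), f(cons(cons(cons(g(0, e), b), b), cons(0, e)), g(0, b))))   [R6 at 2.1]
2. cons(b, cons(g(0, e), f(cons(cons(cons(g(0, e), b), b), cons(0, e)), g(0, b))))  →  cons(b, cons(e, f(cons(cons(cons(g(0, e), b), b), cons(0, e)), g(0, b))))   [R6 at 2.1]
3. cons(b, cons(e, f(cons(cons(cons(g(0, e), b), b), cons(0, e)), g(0, b))))  →  cons(b, cons(e, g(0, g(0, b))))   [R4 at 2.2]
4. cons(b, cons(e, g(0, g(0, b))))  →  cons(b, cons(e, g(0, b)))   [R6 at 2.2]
5. cons(b, cons(e, g(0, b)))  →  cons(b, cons(e, b))   [R6 at 2.2]

Reduce t₂ = cons(b, cons(g(0, cons(cons(b, b), e)), g(g(0, 0), g(0, cons(cons(e, b), cons(e, 0)))))):
1. cons(b, cons(g(0, cons(cons(b, b), e)), g(g(0, 0), g(0, cons(cons(e, b), cons(e, 0))))))  →  cons(b, cons(cons(cons(b, b), e), g(g(0, 0), g(0, cons(cons(e, b), cons(e, 0))))))   [R6 at 2.1]
2. cons(b, cons(cons(cons(b, b), e), g(g(0, 0), g(0, cons(cons(e, b), cons(e, 0))))))  →  cons(b, cons(cons(cons(b, b), e), g(0, g(0, cons(cons(e, b), cons(e, 0))))))   [R6 at 2.2.1]
3. cons(b, cons(cons(cons(b, b), e), g(0, g(0, cons(cons(e, b), cons(e, 0))))))  →  cons(b, cons(cons(cons(b, b), e), g(0, cons(cons(e, b), cons(e, 0)))))   [R6 at 2.2]
4. cons(b, cons(cons(cons(b, b), e), g(0, cons(cons(e, b), cons(e, 0)))))  →  cons(b, cons(cons(cons(b, b), e), cons(cons(e, b), cons(e, 0))))   [R6 at 2.2]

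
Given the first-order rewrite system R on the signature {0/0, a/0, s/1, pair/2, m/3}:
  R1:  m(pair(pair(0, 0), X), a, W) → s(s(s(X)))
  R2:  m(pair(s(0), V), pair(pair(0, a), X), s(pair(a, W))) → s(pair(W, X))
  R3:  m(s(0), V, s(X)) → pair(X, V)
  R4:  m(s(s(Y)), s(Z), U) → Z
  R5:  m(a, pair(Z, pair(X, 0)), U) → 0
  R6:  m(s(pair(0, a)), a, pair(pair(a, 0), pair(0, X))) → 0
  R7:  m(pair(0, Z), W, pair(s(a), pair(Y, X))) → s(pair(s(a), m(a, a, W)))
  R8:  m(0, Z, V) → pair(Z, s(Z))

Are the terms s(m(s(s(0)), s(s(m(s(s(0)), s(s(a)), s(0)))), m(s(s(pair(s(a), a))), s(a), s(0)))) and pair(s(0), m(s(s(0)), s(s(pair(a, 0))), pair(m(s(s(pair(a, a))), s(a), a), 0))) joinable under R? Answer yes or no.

Reduce t₁ = s(m(s(s(0)), s(s(m(s(s(0)), s(s(a)), s(0)))), m(s(s(pair(s(a), a))), s(a), s(0)))):
1. s(m(s(s(0)), s(s(m(s(s(0)), s(s(a)), s(0)))), m(s(s(pair(s(a), a))), s(a), s(0))))  →  s(s(m(s(s(0)), s(s(a)), s(0))))   [R4 at 1]
2. s(s(m(s(s(0)), s(s(a)), s(0))))  →  s(s(s(a)))   [R4 at 1.1]

Reduce t₂ = pair(s(0), m(s(s(0)), s(s(pair(a, 0))), pair(m(s(s(pair(a, a))), s(a), a), 0))):
1. pair(s(0), m(s(s(0)), s(s(pair(a, 0))), pair(m(s(s(pair(a, a))), s(a), a), 0)))  →  pair(s(0), s(pair(a, 0)))   [R4 at 2]

no — NF(t₁) = s(s(s(a))), NF(t₂) = pair(s(0), s(pair(a, 0)))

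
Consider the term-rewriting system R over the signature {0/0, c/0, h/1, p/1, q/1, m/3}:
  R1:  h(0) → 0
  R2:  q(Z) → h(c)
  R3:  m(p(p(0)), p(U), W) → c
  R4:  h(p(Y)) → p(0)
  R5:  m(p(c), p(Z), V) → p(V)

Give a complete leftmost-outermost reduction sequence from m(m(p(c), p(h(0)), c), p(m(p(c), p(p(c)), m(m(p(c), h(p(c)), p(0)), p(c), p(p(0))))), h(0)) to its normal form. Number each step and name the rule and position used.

1. m(m(p(c), p(h(0)), c), p(m(p(c), p(p(c)), m(m(p(c), h(p(c)), p(0)), p(c), p(p(0))))), h(0))  →  m(p(c), p(m(p(c), p(p(c)), m(m(p(c), h(p(c)), p(0)), p(c), p(p(0))))), h(0))   [R5 at 1]
2. m(p(c), p(m(p(c), p(p(c)), m(m(p(c), h(p(c)), p(0)), p(c), p(p(0))))), h(0))  →  p(h(0))   [R5 at ε]
3. p(h(0))  →  p(0)   [R1 at 1]

p(0)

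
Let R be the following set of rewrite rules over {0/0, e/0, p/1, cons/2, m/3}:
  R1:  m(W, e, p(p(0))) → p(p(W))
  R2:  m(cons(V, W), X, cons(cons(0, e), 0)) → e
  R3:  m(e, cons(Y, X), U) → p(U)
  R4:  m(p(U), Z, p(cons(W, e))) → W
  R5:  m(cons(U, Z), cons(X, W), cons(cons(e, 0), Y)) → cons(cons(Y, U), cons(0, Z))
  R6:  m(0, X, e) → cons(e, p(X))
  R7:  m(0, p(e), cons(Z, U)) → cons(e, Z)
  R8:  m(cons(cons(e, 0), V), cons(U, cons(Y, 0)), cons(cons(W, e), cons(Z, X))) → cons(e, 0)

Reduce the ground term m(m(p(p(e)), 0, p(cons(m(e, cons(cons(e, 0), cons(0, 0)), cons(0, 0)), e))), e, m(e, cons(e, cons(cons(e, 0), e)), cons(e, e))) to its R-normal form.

1. m(m(p(p(e)), 0, p(cons(m(e, cons(cons(e, 0), cons(0, 0)), cons(0, 0)), e))), e, m(e, cons(e, cons(cons(e, 0), e)), cons(e, e)))  →  m(m(e, cons(cons(e, 0), cons(0, 0)), cons(0, 0)), e, m(e, cons(e, cons(cons(e, 0), e)), cons(e, e)))   [R4 at 1]
2. m(m(e, cons(cons(e, 0), cons(0, 0)), cons(0, 0)), e, m(e, cons(e, cons(cons(e, 0), e)), cons(e, e)))  →  m(p(cons(0, 0)), e, m(e, cons(e, cons(cons(e, 0), e)), cons(e, e)))   [R3 at 1]
3. m(p(cons(0, 0)), e, m(e, cons(e, cons(cons(e, 0), e)), cons(e, e)))  →  m(p(cons(0, 0)), e, p(cons(e, e)))   [R3 at 3]
4. m(p(cons(0, 0)), e, p(cons(e, e)))  →  e   [R4 at ε]

e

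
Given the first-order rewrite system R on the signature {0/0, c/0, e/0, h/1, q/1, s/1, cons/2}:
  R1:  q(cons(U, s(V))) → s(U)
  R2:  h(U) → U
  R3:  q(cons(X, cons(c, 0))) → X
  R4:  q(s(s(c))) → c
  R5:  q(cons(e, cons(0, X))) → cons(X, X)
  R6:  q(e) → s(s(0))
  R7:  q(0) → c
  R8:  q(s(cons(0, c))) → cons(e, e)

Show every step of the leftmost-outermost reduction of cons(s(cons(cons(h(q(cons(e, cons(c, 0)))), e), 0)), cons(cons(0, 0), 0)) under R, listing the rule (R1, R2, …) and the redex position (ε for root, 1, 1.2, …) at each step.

1. cons(s(cons(cons(h(q(cons(e, cons(c, 0)))), e), 0)), cons(cons(0, 0), 0))  →  cons(s(cons(cons(q(cons(e, cons(c, 0))), e), 0)), cons(cons(0, 0), 0))   [R2 at 1.1.1.1]
2. cons(s(cons(cons(q(cons(e, cons(c, 0))), e), 0)), cons(cons(0, 0), 0))  →  cons(s(cons(cons(e, e), 0)), cons(cons(0, 0), 0))   [R3 at 1.1.1.1]

cons(s(cons(cons(e, e), 0)), cons(cons(0, 0), 0))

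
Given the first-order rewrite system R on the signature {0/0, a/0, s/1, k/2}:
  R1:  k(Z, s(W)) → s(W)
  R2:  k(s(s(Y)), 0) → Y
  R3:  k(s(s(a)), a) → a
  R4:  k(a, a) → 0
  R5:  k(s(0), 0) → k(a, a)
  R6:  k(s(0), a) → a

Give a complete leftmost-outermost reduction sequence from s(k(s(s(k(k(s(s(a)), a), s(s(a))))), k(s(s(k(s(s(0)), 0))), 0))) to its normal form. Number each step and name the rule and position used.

s(s(s(a)))

1. s(k(s(s(k(k(s(s(a)), a), s(s(a))))), k(s(s(k(s(s(0)), 0))), 0)))  →  s(k(s(s(s(s(a)))), k(s(s(k(s(s(0)), 0))), 0)))   [R1 at 1.1.1.1]
2. s(k(s(s(s(s(a)))), k(s(s(k(s(s(0)), 0))), 0)))  →  s(k(s(s(s(s(a)))), k(s(s(0)), 0)))   [R2 at 1.2]
3. s(k(s(s(s(s(a)))), k(s(s(0)), 0)))  →  s(k(s(s(s(s(a)))), 0))   [R2 at 1.2]
4. s(k(s(s(s(s(a)))), 0))  →  s(s(s(a)))   [R2 at 1]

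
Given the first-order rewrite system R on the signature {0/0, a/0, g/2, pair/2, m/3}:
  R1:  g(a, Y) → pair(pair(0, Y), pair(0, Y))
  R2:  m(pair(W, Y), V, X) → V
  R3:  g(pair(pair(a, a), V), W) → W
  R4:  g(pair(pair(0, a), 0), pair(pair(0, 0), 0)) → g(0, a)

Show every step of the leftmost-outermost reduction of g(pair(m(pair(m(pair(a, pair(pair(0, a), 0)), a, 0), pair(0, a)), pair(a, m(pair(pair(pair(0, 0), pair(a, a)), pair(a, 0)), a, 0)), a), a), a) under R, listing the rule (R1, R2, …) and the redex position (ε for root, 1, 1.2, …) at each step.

1. g(pair(m(pair(m(pair(a, pair(pair(0, a), 0)), a, 0), pair(0, a)), pair(a, m(pair(pair(pair(0, 0), pair(a, a)), pair(a, 0)), a, 0)), a), a), a)  →  g(pair(pair(a, m(pair(pair(pair(0, 0), pair(a, a)), pair(a, 0)), a, 0)), a), a)   [R2 at 1.1]
2. g(pair(pair(a, m(pair(pair(pair(0, 0), pair(a, a)), pair(a, 0)), a, 0)), a), a)  →  g(pair(pair(a, a), a), a)   [R2 at 1.1.2]
3. g(pair(pair(a, a), a), a)  →  a   [R3 at ε]

a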